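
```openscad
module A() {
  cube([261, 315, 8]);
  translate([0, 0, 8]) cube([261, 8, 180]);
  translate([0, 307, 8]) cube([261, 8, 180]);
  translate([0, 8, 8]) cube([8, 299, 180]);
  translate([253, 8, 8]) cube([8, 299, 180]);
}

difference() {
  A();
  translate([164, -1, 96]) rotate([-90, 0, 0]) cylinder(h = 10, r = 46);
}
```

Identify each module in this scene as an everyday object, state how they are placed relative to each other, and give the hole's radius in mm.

The subtracted cylinder has r = 46 mm.

A is an open box. The open box has a circular hole through its front wall. The hole's radius is 46 mm.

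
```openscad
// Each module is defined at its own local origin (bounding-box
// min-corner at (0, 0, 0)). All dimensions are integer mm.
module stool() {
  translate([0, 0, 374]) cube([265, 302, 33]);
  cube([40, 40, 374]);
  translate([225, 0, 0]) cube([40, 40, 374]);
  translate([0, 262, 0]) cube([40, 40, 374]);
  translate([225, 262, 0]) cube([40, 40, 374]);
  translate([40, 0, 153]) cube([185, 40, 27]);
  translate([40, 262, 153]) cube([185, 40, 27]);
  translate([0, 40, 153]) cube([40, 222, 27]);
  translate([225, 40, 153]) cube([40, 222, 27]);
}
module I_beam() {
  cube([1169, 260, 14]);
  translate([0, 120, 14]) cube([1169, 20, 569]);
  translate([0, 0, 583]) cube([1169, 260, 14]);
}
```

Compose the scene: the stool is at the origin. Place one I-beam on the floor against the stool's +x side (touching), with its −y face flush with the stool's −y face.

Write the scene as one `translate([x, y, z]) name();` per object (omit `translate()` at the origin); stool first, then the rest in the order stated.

stool();
translate([265, 0, 0]) I_beam();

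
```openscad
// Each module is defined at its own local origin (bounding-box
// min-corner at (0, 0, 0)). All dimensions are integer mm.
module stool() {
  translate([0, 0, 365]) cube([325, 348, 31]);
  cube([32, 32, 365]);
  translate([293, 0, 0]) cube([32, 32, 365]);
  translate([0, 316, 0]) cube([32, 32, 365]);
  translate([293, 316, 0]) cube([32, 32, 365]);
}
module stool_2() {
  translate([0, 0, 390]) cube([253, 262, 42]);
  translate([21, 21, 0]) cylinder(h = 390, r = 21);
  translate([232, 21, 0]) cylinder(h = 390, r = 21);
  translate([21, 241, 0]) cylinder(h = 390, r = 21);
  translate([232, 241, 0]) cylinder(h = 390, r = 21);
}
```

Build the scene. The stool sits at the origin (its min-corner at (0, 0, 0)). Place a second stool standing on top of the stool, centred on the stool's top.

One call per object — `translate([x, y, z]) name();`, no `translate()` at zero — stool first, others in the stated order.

stool();
translate([36, 43, 396]) stool_2();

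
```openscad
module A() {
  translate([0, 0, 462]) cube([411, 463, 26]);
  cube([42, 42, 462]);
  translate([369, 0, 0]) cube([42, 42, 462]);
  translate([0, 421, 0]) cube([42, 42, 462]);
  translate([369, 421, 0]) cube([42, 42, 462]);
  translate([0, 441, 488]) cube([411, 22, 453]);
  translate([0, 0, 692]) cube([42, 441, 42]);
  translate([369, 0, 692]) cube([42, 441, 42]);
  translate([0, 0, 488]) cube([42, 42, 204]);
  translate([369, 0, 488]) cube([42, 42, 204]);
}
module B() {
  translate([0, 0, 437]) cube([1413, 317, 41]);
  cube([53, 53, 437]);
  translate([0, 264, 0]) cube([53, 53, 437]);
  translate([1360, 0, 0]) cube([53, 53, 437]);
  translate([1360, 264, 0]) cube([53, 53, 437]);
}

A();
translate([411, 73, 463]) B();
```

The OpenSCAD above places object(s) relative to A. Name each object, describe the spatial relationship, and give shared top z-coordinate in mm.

A is a chair. B is a bench. The bench is beside the chair with their tops flush at z = 941. The shared top z-coordinate is 941 mm.

Both tops at z = 941 mm.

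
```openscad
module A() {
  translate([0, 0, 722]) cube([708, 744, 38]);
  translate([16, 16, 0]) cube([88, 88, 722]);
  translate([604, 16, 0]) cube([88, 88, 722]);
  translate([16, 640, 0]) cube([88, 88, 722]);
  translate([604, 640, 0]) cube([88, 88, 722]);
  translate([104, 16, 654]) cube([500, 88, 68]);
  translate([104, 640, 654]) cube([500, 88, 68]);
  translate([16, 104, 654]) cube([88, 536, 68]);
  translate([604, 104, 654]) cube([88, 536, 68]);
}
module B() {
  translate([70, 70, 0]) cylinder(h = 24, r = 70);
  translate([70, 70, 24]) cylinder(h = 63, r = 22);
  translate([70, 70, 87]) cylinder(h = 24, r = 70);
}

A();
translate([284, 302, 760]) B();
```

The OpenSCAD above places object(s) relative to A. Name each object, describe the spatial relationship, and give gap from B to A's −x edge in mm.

The spool's min-x is at 284; the table's min-x is 0; gap = 284 mm.

A is a table. B is a spool. The spool is on top of the table, centred. The gap from the spool to the table's −x edge is 284 mm.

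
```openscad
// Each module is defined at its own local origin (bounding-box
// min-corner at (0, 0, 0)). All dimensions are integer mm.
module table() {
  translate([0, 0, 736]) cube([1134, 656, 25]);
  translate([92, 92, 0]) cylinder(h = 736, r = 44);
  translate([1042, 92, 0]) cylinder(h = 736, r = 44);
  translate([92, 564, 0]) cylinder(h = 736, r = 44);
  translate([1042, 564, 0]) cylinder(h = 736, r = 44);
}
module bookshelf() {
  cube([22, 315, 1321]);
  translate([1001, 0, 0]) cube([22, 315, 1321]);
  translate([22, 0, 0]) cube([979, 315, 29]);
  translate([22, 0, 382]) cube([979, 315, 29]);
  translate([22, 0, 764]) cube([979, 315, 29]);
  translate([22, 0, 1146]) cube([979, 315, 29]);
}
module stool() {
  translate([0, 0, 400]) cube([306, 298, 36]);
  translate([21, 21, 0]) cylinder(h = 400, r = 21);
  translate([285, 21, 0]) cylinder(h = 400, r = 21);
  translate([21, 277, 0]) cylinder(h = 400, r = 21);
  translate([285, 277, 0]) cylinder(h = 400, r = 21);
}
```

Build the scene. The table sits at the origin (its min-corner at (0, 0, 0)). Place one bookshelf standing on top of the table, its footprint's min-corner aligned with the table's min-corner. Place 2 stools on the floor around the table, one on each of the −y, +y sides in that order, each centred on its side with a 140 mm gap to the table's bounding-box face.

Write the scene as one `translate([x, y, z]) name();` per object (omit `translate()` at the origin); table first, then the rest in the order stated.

table();
translate([0, 0, 761]) bookshelf();
translate([414, -438, 0]) stool();
translate([414, 796, 0]) stool();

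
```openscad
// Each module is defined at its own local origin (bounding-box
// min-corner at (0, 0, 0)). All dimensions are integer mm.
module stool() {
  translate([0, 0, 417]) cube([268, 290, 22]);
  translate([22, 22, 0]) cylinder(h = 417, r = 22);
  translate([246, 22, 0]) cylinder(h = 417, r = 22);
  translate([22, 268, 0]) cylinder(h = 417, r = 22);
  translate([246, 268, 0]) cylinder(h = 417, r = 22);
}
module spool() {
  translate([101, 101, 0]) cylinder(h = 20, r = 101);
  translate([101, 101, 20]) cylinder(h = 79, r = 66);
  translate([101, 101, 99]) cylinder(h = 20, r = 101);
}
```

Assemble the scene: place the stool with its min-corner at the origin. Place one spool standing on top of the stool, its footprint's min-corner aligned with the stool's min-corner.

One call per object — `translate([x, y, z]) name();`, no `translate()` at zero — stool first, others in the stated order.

stool();
translate([0, 0, 439]) spool();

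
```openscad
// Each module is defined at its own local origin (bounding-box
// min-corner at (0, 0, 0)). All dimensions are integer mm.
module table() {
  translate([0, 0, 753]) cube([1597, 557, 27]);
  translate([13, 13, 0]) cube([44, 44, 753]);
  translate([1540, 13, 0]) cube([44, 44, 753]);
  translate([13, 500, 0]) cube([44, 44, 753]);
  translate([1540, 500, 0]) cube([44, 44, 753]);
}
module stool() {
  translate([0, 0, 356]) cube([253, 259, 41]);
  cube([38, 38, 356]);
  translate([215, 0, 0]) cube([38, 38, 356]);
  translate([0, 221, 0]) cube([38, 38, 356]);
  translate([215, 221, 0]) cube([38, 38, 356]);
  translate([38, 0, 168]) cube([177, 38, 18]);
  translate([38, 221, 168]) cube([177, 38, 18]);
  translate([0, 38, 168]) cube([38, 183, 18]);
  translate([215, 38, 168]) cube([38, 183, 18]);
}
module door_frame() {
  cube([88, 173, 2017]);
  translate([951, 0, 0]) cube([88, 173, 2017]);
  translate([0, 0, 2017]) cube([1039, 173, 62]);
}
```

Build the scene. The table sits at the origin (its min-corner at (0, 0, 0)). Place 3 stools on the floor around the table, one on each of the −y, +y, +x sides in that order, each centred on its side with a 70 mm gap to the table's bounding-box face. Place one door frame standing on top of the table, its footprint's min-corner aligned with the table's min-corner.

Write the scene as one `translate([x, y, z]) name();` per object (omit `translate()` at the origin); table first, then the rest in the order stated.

table();
translate([672, -329, 0]) stool();
translate([672, 627, 0]) stool();
translate([1667, 149, 0]) stool();
translate([0, 0, 780]) door_frame();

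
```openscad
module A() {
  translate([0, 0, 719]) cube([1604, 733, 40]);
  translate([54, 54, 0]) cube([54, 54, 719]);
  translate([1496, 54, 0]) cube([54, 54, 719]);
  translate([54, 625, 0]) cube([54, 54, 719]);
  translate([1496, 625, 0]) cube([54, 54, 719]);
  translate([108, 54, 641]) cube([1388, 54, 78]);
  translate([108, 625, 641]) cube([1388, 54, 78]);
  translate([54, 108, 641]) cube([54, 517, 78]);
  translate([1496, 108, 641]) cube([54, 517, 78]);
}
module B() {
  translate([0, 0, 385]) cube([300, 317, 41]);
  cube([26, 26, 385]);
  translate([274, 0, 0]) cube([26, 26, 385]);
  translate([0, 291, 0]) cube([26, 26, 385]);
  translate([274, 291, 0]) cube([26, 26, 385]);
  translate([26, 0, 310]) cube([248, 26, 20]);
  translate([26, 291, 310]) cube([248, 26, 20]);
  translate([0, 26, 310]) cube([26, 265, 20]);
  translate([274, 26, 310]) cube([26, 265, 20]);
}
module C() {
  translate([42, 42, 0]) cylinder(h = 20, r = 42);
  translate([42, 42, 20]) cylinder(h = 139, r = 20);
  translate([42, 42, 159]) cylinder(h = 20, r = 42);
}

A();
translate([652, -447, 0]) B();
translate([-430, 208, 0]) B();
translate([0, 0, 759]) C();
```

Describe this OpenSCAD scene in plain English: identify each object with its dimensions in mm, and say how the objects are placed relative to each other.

A is a table: top 1604 mm (x) × 733 mm (y), 40 mm thick, upper face at z = 759 mm, on four 54×54 mm square legs, each inset 54 mm from the nearest pair of top edges, running from z = 0 to the bottom of the top. Four apron rails, 54 mm thick and 78 mm tall, run between adjacent legs with their top edges flush with the underside of the top and their outer faces flush with the legs' outer faces.

B is a four-legged stool. The seat is a 300×317×41 mm slab whose top surface is at z = 426 mm; four square legs, each 26×26 mm in cross-section, run from the floor (z = 0) to the underside of the seat, each flush with a corner of the seat. Four stretchers, 26 mm wide and 20 mm tall, connect adjacent legs with their undersides at z = 310 mm, each running between the inner faces of the legs it joins and aligned with the legs' outer faces on the other axis.

C is a spool: two coaxial disc flanges of radius 42 mm and thickness 20 mm, joined by a core cylinder of radius 20 mm and height 139 mm. The lower flange rests on z = 0 and the three cylinders share a vertical axis.

Two stools sit around the table at the −y, −x sides. The spool is on top of the table.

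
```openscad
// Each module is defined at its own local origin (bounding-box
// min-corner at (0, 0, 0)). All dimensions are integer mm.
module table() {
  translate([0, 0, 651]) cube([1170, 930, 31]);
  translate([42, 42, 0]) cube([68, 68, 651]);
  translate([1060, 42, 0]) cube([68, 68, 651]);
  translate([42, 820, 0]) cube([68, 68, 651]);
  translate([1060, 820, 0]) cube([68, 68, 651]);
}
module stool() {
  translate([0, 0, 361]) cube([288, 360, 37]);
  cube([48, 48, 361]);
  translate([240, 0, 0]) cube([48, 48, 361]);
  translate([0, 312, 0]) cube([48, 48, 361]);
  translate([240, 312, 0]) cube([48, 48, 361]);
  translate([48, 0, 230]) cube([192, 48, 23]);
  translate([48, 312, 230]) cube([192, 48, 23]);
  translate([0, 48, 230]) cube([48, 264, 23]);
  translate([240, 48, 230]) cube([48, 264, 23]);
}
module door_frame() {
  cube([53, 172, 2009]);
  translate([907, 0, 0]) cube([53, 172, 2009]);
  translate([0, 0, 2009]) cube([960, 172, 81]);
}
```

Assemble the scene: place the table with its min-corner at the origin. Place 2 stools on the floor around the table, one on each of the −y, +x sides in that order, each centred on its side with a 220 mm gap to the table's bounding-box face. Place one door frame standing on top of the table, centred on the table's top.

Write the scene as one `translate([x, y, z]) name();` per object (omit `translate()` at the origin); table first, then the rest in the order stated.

table();
translate([441, -580, 0]) stool();
translate([1390, 285, 0]) stool();
translate([105, 379, 682]) door_frame();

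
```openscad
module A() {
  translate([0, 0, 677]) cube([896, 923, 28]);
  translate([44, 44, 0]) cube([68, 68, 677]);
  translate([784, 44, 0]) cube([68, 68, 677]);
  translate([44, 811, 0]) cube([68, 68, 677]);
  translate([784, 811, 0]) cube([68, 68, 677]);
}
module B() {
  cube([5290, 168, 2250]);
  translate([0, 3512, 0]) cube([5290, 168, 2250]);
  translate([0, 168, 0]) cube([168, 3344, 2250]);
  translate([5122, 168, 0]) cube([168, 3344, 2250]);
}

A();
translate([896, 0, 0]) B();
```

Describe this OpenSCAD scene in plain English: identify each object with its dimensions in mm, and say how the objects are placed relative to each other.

A is a rectangular dining table. The top is 896×923×28 mm with its upper surface at z = 705 mm. It stands on four 68×68 mm square legs, each inset 44 mm from the nearest pair of top edges, running from the floor to the underside of the top.

B is a box-shaped house frame (walls only): outside footprint 5290×3680 mm, wall height 2250 mm, wall thickness 168 mm. The two y-facing walls run the full x-width; the two x-facing walls fit between the inner faces of the y-facing walls.

The house frame is against the table's +x side, with their −y faces flush.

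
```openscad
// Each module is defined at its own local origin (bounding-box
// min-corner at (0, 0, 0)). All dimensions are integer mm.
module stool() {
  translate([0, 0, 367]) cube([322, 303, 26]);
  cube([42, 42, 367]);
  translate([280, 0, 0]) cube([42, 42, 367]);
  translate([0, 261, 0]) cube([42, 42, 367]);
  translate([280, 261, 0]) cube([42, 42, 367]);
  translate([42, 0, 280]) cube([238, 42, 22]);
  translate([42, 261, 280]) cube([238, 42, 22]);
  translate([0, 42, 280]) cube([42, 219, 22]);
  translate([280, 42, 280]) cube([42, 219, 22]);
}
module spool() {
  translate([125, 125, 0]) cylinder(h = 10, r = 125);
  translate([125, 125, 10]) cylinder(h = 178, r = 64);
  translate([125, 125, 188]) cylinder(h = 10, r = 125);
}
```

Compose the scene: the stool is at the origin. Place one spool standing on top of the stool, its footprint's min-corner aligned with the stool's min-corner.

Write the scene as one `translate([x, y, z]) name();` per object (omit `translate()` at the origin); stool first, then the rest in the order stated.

stool();
translate([0, 0, 393]) spool();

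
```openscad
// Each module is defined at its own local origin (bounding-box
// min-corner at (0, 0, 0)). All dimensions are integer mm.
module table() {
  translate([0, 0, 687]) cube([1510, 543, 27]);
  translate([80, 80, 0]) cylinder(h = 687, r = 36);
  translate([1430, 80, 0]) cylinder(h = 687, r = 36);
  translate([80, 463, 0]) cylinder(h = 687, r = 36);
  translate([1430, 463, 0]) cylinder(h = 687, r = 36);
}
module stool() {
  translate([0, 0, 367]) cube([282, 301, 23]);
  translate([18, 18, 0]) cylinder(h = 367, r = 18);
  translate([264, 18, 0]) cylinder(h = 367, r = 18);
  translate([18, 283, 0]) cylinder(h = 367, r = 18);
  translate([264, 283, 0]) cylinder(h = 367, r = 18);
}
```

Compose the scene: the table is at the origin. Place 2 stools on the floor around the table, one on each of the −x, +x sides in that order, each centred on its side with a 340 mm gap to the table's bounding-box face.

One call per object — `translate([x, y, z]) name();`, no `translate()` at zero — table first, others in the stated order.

table();
translate([-622, 121, 0]) stool();
translate([1850, 121, 0]) stool();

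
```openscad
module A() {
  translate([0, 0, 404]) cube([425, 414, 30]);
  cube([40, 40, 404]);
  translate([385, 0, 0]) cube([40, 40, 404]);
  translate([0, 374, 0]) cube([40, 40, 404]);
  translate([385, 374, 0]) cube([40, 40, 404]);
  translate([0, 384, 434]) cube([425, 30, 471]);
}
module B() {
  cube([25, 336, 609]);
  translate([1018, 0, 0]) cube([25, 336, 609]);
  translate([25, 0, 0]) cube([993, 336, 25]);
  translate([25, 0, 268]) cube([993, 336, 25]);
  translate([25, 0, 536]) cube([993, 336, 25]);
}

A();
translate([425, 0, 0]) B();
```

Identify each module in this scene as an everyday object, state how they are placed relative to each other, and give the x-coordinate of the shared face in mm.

The chair's +x face and the bookshelf's −x face are both at x = 425 mm.

A is a chair. B is a bookshelf. The bookshelf is against the chair's +x side, with their −y faces flush. The x-coordinate of the shared face is 425 mm.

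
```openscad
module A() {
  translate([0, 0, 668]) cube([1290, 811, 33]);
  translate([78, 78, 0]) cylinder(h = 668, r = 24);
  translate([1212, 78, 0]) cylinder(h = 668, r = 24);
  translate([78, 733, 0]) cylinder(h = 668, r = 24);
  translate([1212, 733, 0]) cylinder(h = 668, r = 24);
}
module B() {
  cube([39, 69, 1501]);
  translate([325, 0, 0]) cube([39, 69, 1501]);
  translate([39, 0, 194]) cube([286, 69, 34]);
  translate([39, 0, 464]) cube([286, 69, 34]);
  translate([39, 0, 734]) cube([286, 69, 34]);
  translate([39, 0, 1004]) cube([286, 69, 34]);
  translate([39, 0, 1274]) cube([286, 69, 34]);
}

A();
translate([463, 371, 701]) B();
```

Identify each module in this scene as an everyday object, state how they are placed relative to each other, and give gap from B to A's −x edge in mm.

The ladder's min-x is at 463; the table's min-x is 0; gap = 463 mm.

A is a table. B is a ladder. The ladder is on top of the table, centred. The gap from the ladder to the table's −x edge is 463 mm.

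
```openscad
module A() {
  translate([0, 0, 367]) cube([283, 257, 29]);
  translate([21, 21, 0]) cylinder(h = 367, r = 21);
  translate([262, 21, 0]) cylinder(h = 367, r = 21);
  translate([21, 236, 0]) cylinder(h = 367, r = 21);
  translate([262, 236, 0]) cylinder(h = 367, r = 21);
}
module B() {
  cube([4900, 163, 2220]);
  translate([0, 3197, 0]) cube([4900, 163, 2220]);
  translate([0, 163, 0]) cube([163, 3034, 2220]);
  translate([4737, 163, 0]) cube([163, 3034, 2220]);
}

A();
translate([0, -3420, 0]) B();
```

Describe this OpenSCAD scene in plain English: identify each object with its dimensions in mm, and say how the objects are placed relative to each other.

A is a four-legged stool. The seat is 283×257 mm, 29 mm thick, top at z = 396 mm. It stands on four round legs, each 42 mm in diameter, from z = 0 to the seat underside, each leg's axis is inset half a diameter from the nearest pair of seat edges (so the leg's bounding box is flush with the corner).

B is the wall frame of a small rectangular building: four walls, each 2220 mm tall and 163 mm thick, enclosing a footprint 4900 mm (x) by 3360 mm (y) outside-to-outside, with no floor or roof. The front and back walls (the −y and +y sides) span the full width; the two side walls fit between them.

The house frame is on the floor beside the stool on its −y side.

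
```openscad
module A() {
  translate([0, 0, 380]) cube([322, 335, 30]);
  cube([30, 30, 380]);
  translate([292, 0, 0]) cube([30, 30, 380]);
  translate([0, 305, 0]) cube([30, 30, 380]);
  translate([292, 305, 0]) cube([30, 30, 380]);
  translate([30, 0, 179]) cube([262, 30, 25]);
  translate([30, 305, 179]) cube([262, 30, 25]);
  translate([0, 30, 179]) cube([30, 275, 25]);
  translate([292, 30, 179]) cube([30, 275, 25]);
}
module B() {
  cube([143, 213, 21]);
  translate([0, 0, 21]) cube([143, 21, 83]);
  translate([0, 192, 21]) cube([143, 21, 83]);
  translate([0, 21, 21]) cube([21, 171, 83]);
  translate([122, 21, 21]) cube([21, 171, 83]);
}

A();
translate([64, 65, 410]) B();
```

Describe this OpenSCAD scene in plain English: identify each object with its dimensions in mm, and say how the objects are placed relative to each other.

A is a simple wooden stool: a rectangular seat 322 mm (x) by 335 mm (y), 30 mm thick, top face at z = 410 mm, on four square legs, each 30×30 mm in cross-section. The legs rest on z = 0, each flush with a corner of the seat. Four stretchers, 30 mm wide and 25 mm tall, connect adjacent legs with their undersides at z = 179 mm, each running between the inner faces of the legs it joins and aligned with the legs' outer faces on the other axis.

B is an open storage box with external size 143×213×104 mm and wall thickness 21 mm (the base is also 21 mm thick). The base covers the whole footprint; the four walls stand on the base, with the y-facing walls full-width and the x-facing walls fitting between their inner faces.

The open box is on top of the stool.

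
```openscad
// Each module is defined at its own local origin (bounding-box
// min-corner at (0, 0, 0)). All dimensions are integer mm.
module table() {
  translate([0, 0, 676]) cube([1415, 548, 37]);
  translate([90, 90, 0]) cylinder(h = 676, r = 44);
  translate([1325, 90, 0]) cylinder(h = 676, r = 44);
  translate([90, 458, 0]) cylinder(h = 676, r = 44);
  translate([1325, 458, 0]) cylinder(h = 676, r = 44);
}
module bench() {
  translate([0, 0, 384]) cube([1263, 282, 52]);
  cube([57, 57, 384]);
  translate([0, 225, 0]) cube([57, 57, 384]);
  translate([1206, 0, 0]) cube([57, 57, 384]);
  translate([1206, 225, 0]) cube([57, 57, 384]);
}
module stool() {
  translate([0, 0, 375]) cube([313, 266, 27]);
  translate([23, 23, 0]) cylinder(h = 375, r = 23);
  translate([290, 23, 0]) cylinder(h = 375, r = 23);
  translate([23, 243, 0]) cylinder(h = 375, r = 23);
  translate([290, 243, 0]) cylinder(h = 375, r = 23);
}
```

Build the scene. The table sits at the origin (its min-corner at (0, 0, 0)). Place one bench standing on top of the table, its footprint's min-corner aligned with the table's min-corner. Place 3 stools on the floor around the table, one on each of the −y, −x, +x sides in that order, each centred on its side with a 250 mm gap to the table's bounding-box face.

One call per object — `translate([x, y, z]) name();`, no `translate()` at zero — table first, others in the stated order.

table();
translate([0, 0, 713]) bench();
translate([551, -516, 0]) stool();
translate([-563, 141, 0]) stool();
translate([1665, 141, 0]) stool();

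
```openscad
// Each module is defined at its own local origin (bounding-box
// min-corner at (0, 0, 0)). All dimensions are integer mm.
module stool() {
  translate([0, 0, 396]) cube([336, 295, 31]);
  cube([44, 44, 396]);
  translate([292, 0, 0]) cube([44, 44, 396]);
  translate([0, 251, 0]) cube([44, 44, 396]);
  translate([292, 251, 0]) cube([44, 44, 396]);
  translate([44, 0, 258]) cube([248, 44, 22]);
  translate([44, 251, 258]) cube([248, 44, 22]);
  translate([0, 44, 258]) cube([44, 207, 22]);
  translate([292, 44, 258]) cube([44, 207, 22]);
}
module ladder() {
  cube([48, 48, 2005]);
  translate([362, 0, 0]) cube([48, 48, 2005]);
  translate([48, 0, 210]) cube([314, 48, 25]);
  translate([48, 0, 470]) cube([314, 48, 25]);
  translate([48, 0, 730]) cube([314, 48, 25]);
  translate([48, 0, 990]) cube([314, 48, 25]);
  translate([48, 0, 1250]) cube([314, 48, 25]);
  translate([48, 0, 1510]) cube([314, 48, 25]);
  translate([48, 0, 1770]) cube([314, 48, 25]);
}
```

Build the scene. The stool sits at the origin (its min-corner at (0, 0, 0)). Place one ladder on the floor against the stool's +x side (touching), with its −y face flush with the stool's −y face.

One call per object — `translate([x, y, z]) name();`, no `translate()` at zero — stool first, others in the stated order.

stool();
translate([336, 0, 0]) ladder();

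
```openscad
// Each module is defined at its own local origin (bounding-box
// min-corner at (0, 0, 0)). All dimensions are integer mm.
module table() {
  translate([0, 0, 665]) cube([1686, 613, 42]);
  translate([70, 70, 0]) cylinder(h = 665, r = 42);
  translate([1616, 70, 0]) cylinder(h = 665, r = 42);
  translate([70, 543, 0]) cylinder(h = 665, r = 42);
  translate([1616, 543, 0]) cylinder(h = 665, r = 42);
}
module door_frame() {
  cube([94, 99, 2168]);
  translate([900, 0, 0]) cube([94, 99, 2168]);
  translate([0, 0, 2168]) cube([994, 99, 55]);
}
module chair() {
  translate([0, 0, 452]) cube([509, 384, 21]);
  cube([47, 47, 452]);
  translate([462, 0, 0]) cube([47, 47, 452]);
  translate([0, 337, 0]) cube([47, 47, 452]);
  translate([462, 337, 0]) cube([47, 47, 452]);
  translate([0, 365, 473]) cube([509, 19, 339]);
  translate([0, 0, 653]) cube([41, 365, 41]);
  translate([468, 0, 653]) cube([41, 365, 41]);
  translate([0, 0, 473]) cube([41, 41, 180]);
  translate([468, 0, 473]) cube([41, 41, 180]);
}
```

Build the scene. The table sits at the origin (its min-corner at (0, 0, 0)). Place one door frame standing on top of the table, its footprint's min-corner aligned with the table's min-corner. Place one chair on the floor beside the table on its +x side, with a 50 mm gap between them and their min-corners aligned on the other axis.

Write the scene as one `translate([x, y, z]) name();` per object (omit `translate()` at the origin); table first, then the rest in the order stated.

table();
translate([0, 0, 707]) door_frame();
translate([1736, 0, 0]) chair();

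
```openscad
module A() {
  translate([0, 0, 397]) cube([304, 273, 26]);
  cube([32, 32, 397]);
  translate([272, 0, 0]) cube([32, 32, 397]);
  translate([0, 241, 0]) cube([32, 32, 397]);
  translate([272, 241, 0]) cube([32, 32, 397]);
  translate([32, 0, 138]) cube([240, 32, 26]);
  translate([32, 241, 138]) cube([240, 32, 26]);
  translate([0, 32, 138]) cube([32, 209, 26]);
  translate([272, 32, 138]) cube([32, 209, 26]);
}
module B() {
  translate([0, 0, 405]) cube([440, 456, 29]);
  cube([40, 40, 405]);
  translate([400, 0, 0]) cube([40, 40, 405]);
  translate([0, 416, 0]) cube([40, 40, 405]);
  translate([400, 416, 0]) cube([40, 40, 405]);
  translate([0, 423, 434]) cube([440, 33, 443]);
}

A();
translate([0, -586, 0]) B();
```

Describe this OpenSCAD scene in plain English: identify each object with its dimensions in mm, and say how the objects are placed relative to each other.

A is a simple wooden stool: a rectangular seat 304 mm (x) by 273 mm (y), 26 mm thick, top face at z = 423 mm, on four square legs, each 32×32 mm in cross-section. The legs rest on z = 0, each flush with a corner of the seat. Four stretchers, 32 mm wide and 26 mm tall, connect adjacent legs with their undersides at z = 138 mm, each running between the inner faces of the legs it joins and aligned with the legs' outer faces on the other axis.

B is a chair: 440×456 mm seat, 29 mm thick, top at z = 434 mm, on four 40 mm square corner legs flush with the seat edges. A 33 mm thick backrest slab spans the full seat width, extending 443 mm above the seat top, its back face flush with the seat's +y edge.

The chair is on the floor beside the stool on its −y side.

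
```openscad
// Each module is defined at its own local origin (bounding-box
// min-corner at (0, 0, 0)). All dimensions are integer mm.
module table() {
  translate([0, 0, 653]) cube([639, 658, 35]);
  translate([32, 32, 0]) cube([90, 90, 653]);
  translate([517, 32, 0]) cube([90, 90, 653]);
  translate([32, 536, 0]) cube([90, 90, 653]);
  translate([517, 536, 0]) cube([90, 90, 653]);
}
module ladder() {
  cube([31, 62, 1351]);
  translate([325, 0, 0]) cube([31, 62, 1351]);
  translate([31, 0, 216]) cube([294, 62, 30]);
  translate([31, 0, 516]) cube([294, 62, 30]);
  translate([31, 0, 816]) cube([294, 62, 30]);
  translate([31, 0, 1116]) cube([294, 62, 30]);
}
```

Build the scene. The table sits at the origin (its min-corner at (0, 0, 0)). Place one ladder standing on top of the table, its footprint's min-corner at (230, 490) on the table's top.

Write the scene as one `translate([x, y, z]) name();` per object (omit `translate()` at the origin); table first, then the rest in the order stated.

table();
translate([230, 490, 688]) ladder();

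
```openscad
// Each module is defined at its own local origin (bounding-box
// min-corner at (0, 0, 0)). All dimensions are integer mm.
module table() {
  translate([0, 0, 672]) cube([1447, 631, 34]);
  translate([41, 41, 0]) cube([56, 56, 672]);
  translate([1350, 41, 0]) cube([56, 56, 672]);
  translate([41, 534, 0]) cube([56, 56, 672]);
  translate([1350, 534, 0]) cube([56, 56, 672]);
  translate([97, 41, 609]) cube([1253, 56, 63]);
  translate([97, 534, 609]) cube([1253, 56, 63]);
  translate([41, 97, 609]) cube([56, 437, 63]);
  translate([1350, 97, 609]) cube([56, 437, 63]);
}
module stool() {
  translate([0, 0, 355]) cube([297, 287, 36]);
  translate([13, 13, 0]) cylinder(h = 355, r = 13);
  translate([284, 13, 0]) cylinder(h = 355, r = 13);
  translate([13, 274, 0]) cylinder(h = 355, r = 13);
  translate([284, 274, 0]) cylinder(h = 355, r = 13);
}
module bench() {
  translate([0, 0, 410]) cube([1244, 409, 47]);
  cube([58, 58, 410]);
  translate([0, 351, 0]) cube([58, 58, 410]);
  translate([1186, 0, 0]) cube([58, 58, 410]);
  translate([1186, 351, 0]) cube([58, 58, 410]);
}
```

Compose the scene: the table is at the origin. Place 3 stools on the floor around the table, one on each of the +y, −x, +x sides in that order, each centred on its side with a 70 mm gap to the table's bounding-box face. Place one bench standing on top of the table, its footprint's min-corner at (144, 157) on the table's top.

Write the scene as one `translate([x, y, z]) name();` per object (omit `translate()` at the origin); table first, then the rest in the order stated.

table();
translate([575, 701, 0]) stool();
translate([-367, 172, 0]) stool();
translate([1517, 172, 0]) stool();
translate([144, 157, 706]) bench();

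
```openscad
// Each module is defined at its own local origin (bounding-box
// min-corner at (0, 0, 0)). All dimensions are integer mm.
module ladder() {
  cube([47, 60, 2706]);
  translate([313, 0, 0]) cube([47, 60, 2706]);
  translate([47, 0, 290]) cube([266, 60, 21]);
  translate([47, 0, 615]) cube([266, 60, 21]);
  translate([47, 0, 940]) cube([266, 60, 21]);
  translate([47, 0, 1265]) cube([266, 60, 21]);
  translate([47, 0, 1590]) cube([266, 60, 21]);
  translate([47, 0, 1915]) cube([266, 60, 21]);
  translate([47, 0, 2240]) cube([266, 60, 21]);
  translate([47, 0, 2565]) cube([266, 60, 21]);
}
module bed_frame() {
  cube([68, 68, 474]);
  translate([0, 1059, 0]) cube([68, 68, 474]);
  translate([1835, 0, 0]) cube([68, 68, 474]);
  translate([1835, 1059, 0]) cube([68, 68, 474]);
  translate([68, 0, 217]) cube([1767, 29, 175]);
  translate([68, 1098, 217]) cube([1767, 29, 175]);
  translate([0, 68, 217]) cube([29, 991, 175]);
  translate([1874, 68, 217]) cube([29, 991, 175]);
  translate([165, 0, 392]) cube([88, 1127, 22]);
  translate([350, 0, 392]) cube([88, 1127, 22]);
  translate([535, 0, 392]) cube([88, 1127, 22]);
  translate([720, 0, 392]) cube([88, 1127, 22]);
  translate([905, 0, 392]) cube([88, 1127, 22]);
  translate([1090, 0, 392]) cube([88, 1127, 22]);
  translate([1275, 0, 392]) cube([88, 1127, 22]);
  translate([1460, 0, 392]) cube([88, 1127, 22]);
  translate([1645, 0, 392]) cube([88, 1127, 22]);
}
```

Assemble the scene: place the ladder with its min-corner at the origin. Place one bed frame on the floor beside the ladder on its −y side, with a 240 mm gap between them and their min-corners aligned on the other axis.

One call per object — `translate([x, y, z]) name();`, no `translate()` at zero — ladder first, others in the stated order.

ladder();
translate([0, -1367, 0]) bed_frame();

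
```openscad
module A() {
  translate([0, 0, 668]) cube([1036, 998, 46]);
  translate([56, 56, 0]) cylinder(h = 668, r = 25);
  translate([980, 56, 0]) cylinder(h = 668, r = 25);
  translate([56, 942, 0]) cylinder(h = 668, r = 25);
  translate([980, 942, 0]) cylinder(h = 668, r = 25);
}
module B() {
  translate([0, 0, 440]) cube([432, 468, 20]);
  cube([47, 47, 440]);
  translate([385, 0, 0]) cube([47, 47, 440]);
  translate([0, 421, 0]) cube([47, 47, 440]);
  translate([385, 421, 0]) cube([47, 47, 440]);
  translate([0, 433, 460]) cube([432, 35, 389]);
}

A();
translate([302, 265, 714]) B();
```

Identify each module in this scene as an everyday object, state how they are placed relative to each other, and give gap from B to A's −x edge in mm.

The chair's min-x is at 302; the table's min-x is 0; gap = 302 mm.

A is a table. B is a chair. The chair is on top of the table, centred. The gap from the chair to the table's −x edge is 302 mm.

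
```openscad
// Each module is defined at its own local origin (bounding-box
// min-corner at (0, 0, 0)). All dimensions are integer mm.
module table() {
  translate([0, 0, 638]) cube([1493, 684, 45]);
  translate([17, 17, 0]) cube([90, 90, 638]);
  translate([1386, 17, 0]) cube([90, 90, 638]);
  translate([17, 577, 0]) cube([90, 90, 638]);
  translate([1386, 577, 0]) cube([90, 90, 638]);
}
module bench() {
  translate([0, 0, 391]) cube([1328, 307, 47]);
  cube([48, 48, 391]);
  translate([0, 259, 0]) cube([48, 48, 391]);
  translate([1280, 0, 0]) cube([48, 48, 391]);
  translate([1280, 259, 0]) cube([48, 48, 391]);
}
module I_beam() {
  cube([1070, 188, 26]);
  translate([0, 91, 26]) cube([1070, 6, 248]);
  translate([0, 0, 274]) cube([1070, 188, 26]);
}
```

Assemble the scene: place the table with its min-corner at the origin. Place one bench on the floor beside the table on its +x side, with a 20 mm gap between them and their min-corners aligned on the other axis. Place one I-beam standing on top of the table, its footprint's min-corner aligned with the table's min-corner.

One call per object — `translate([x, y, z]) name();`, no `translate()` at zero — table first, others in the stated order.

table();
translate([1513, 0, 0]) bench();
translate([0, 0, 683]) I_beam();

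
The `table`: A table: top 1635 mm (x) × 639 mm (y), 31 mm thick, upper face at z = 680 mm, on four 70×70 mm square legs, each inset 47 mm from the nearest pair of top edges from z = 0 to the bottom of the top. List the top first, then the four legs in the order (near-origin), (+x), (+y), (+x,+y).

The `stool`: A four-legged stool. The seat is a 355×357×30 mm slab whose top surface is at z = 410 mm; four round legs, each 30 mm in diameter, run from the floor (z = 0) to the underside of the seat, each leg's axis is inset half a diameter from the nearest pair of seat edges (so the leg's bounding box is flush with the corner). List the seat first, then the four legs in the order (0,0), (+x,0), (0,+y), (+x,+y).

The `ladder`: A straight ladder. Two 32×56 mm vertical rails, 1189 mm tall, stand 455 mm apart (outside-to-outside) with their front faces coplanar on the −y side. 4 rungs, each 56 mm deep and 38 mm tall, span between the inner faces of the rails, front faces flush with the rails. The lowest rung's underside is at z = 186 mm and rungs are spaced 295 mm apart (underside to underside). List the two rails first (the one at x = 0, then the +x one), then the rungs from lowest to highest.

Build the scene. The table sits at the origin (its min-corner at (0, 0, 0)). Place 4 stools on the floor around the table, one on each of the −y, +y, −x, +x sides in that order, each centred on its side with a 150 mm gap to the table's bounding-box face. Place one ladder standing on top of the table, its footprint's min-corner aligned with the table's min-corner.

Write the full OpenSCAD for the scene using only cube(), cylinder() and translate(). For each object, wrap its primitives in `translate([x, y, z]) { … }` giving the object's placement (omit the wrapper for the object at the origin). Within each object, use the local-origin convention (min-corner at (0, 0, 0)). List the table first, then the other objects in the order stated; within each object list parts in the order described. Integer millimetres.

translate([0, 0, 649]) cube([1635, 639, 31]);
translate([47, 47, 0]) cube([70, 70, 649]);
translate([1518, 47, 0]) cube([70, 70, 649]);
translate([47, 522, 0]) cube([70, 70, 649]);
translate([1518, 522, 0]) cube([70, 70, 649]);
translate([640, -507, 0]) {
  translate([0, 0, 380]) cube([355, 357, 30]);
  translate([15, 15, 0]) cylinder(h = 380, r = 15);
  translate([340, 15, 0]) cylinder(h = 380, r = 15);
  translate([15, 342, 0]) cylinder(h = 380, r = 15);
  translate([340, 342, 0]) cylinder(h = 380, r = 15);
}
translate([640, 789, 0]) {
  translate([0, 0, 380]) cube([355, 357, 30]);
  translate([15, 15, 0]) cylinder(h = 380, r = 15);
  translate([340, 15, 0]) cylinder(h = 380, r = 15);
  translate([15, 342, 0]) cylinder(h = 380, r = 15);
  translate([340, 342, 0]) cylinder(h = 380, r = 15);
}
translate([-505, 141, 0]) {
  translate([0, 0, 380]) cube([355, 357, 30]);
  translate([15, 15, 0]) cylinder(h = 380, r = 15);
  translate([340, 15, 0]) cylinder(h = 380, r = 15);
  translate([15, 342, 0]) cylinder(h = 380, r = 15);
  translate([340, 342, 0]) cylinder(h = 380, r = 15);
}
translate([1785, 141, 0]) {
  translate([0, 0, 380]) cube([355, 357, 30]);
  translate([15, 15, 0]) cylinder(h = 380, r = 15);
  translate([340, 15, 0]) cylinder(h = 380, r = 15);
  translate([15, 342, 0]) cylinder(h = 380, r = 15);
  translate([340, 342, 0]) cylinder(h = 380, r = 15);
}
translate([0, 0, 680]) {
  cube([32, 56, 1189]);
  translate([423, 0, 0]) cube([32, 56, 1189]);
  translate([32, 0, 186]) cube([391, 56, 38]);
  translate([32, 0, 481]) cube([391, 56, 38]);
  translate([32, 0, 776]) cube([391, 56, 38]);
  translate([32, 0, 1071]) cube([391, 56, 38]);
}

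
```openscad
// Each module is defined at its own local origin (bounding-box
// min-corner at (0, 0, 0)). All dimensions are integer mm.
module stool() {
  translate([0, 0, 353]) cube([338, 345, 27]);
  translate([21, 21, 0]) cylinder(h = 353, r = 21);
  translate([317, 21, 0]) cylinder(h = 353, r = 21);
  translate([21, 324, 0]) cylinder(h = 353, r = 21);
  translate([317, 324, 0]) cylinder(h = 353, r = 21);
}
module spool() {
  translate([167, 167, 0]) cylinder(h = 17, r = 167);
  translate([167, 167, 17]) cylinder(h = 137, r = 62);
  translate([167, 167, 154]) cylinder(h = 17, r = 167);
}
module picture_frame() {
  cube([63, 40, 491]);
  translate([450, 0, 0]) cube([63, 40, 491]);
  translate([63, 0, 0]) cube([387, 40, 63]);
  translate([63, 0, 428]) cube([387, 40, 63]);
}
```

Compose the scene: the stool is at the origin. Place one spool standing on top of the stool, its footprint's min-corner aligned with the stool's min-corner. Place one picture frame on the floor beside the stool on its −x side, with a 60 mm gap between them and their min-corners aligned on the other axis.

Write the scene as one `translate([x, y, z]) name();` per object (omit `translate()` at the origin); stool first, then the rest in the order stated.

stool();
translate([0, 0, 380]) spool();
translate([-573, 0, 0]) picture_frame();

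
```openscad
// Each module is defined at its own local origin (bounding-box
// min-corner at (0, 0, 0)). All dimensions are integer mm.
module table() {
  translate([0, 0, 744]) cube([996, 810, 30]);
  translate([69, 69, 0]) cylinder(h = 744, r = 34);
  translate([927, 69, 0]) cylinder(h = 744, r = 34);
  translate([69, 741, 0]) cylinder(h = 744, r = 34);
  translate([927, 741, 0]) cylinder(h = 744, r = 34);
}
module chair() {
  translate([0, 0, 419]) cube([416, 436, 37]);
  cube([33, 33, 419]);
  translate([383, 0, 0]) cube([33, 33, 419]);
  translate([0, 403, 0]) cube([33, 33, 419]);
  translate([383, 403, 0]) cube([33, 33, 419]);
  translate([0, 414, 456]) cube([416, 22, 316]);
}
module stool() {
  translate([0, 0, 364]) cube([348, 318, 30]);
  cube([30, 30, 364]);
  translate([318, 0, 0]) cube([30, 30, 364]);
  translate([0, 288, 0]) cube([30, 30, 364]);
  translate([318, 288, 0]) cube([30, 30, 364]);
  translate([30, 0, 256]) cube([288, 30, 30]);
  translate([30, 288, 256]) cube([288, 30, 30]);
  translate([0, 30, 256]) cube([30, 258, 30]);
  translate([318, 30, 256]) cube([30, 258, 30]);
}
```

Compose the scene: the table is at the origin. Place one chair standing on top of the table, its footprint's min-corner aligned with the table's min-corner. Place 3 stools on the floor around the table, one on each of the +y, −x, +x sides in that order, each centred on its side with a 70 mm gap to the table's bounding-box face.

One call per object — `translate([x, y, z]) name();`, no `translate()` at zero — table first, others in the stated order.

table();
translate([0, 0, 774]) chair();
translate([324, 880, 0]) stool();
translate([-418, 246, 0]) stool();
translate([1066, 246, 0]) stool();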